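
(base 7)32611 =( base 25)D2G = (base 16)1fff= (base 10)8191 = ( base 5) 230231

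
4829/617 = 7 + 510/617 = 7.83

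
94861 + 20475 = 115336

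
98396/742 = 132 + 226/371 =132.61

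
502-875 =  - 373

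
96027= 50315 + 45712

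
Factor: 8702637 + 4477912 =13180549 = 31^1*193^1 * 2203^1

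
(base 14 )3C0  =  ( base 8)1364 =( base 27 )110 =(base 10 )756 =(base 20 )1HG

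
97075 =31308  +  65767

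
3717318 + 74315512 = 78032830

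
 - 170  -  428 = - 598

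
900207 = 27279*33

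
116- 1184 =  - 1068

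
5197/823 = 6 + 259/823 = 6.31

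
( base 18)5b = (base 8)145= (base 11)92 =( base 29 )3e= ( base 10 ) 101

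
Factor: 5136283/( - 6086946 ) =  - 2^ ( - 1)*3^( - 1)*53^1 * 61^( - 1)* 16631^ ( - 1)*96911^1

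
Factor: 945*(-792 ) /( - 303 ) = 249480/101 = 2^3*3^4*5^1*7^1*11^1* 101^(-1)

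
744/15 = 49  +  3/5 = 49.60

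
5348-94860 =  - 89512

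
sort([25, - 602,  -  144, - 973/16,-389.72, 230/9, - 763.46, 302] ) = [ - 763.46, - 602, -389.72,-144, - 973/16 , 25, 230/9, 302]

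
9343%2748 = 1099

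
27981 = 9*3109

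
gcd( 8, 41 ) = 1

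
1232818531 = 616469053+616349478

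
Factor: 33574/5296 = 2^( - 3) * 331^( - 1)*16787^1 = 16787/2648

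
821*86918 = 71359678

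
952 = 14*68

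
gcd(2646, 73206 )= 882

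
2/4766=1/2383 = 0.00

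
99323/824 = 120 +443/824 = 120.54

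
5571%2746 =79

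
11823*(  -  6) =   -  70938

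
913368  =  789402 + 123966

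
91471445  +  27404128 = 118875573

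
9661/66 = 9661/66 = 146.38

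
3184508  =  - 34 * (-93662)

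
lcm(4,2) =4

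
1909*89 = 169901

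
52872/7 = 52872/7 = 7553.14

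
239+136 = 375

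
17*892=15164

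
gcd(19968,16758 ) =6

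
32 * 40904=1308928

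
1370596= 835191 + 535405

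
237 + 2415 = 2652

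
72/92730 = 12/15455 = 0.00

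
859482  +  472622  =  1332104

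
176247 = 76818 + 99429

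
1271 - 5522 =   -  4251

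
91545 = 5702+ 85843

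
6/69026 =3/34513 = 0.00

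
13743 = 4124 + 9619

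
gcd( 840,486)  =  6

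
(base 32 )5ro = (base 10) 6008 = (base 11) 4572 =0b1011101111000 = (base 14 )2292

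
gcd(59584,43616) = 32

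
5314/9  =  590 + 4/9 = 590.44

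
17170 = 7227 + 9943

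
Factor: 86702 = 2^1*7^1*11^1 * 563^1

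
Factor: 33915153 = 3^1  *17^1*47^1*14149^1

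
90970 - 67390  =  23580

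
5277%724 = 209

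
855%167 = 20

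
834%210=204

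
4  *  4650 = 18600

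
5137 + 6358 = 11495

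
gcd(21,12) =3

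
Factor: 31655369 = 947^1*33427^1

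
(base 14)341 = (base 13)3A8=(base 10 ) 645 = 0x285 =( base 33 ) ji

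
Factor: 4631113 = 1697^1*2729^1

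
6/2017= 6/2017 =0.00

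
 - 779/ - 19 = 41/1= 41.00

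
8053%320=53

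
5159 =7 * 737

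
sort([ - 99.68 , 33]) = [ - 99.68,  33]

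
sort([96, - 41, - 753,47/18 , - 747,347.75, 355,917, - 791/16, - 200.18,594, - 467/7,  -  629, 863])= [ - 753, - 747, - 629,- 200.18, - 467/7, - 791/16, - 41, 47/18,96, 347.75, 355,594, 863, 917]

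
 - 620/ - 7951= 620/7951 = 0.08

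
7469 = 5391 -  - 2078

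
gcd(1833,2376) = 3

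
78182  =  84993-6811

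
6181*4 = 24724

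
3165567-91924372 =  - 88758805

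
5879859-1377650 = 4502209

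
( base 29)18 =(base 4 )211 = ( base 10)37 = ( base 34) 13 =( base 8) 45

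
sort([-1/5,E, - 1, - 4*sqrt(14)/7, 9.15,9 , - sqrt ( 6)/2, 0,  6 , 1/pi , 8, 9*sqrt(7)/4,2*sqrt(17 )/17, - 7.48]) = [ - 7.48, - 4*sqrt(14) /7, - sqrt(6) /2,-1, - 1/5, 0, 1/pi,2 * sqrt(17) /17, E, 9 * sqrt(7)/4,6, 8,9 , 9.15] 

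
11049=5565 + 5484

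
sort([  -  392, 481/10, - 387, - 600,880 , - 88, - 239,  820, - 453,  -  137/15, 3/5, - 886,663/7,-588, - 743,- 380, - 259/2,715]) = [ -886,  -  743 ,-600, -588, - 453, - 392  , -387 , - 380, - 239,-259/2,  -  88, -137/15,3/5,481/10, 663/7, 715,  820,880 ] 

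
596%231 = 134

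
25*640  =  16000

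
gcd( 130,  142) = 2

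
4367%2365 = 2002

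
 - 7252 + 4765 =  - 2487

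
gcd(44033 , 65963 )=1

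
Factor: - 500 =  - 2^2*5^3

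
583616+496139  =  1079755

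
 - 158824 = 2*( - 79412)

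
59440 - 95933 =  - 36493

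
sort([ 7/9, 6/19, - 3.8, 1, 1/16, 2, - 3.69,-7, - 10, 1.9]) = [ - 10, - 7, - 3.8 , - 3.69  ,  1/16, 6/19, 7/9, 1, 1.9,2]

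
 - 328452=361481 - 689933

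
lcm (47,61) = 2867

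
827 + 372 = 1199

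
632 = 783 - 151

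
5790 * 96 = 555840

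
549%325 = 224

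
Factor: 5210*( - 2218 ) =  - 2^2*5^1*521^1*1109^1 = -11555780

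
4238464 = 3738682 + 499782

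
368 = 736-368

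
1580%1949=1580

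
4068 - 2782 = 1286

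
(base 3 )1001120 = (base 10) 771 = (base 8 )1403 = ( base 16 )303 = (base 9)1046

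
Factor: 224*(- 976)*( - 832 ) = 181895168= 2^15*7^1*13^1*61^1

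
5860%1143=145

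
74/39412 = 37/19706 = 0.00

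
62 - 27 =35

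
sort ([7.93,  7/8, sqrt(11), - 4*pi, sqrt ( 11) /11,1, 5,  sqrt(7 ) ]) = [ - 4*pi,sqrt(11 ) /11, 7/8, 1,sqrt( 7),sqrt(11 ),5, 7.93] 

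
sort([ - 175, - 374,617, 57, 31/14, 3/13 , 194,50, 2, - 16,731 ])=[ - 374 ,- 175, - 16, 3/13, 2,31/14,50, 57, 194, 617,731 ] 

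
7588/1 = 7588 = 7588.00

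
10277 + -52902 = - 42625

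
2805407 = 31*90497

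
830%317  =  196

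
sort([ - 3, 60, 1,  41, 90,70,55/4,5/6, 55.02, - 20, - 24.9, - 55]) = [  -  55, - 24.9, - 20, - 3, 5/6,1, 55/4,41,55.02, 60,70 , 90 ]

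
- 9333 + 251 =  - 9082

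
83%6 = 5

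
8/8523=8/8523 = 0.00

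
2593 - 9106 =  - 6513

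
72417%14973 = 12525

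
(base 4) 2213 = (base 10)167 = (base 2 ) 10100111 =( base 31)5C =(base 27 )65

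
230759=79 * 2921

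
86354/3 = 28784 + 2/3 = 28784.67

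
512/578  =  256/289  =  0.89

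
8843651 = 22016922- 13173271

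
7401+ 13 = 7414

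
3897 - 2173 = 1724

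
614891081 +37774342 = 652665423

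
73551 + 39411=112962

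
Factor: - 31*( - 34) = 2^1*17^1*31^1 = 1054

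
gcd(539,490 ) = 49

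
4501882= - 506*(-8897) 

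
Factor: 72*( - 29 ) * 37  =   - 2^3*3^2 * 29^1*37^1=- 77256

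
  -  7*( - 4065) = 28455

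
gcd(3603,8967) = 3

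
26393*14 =369502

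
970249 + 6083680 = 7053929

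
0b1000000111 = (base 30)h9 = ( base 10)519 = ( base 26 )jp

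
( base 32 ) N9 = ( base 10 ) 745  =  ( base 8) 1351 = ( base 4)23221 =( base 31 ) o1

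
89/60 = 89/60=1.48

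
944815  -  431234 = 513581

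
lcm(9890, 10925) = 939550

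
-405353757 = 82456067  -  487809824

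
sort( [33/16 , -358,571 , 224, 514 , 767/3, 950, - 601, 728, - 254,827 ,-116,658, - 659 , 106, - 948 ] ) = [ -948,-659, - 601, - 358, -254,-116,33/16, 106, 224, 767/3,514,571, 658, 728 , 827, 950] 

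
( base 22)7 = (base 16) 7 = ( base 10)7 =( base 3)21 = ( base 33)7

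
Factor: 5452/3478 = 58/37 = 2^1 * 29^1*37^(-1 ) 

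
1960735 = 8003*245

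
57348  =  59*972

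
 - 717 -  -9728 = 9011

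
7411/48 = 154 + 19/48 = 154.40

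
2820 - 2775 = 45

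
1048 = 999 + 49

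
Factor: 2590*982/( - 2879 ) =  - 2543380/2879 = -2^2*5^1*7^1* 37^1 * 491^1*2879^( - 1)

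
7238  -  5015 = 2223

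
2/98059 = 2/98059 = 0.00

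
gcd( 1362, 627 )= 3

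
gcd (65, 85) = 5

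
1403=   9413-8010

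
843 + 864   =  1707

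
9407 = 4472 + 4935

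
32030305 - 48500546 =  - 16470241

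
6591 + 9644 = 16235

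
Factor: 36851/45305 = 5^( - 1 )*13^(-1)*17^ ( - 1 )  *  41^( - 1)*43^1*857^1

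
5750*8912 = 51244000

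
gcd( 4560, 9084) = 12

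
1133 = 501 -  - 632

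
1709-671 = 1038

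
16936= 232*73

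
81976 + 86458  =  168434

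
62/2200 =31/1100  =  0.03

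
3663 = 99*37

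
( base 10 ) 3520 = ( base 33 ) 37m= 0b110111000000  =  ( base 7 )13156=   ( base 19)9e5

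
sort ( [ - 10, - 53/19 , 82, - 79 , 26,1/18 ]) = [ - 79, - 10, - 53/19, 1/18,26,82] 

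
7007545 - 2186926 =4820619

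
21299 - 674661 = -653362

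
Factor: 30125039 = 7^1 * 4303577^1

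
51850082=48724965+3125117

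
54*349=18846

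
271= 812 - 541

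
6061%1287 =913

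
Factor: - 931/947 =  - 7^2*19^1*947^( - 1)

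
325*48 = 15600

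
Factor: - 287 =-7^1 * 41^1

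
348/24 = 14 + 1/2 = 14.50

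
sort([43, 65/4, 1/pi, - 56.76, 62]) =[ - 56.76, 1/pi, 65/4,43,62] 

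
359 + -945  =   - 586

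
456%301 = 155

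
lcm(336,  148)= 12432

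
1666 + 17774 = 19440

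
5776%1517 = 1225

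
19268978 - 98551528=  -  79282550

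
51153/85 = 601 + 4/5 = 601.80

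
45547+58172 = 103719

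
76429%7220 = 4229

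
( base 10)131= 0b10000011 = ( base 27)4N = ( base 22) 5l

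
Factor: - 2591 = - 2591^1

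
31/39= 31/39 = 0.79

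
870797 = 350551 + 520246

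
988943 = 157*6299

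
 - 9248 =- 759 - 8489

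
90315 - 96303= - 5988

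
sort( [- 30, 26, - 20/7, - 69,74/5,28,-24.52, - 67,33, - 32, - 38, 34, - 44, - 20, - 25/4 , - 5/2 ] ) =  [-69, - 67, - 44, - 38, - 32, - 30, - 24.52, - 20, - 25/4, - 20/7 , - 5/2, 74/5,26, 28,  33, 34]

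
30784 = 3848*8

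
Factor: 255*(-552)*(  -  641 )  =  90227160 = 2^3 * 3^2* 5^1 * 17^1*23^1 * 641^1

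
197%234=197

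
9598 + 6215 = 15813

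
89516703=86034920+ 3481783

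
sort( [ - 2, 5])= [  -  2, 5]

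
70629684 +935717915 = 1006347599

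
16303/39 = 418+1/39   =  418.03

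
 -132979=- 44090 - 88889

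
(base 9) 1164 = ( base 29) 10r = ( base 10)868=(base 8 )1544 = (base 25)19I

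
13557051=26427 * 513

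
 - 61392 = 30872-92264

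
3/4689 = 1/1563 = 0.00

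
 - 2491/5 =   -  499 + 4/5 = -498.20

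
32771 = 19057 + 13714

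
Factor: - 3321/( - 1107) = 3^1 = 3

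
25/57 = 25/57 = 0.44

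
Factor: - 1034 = -2^1*11^1 * 47^1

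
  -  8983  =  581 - 9564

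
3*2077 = 6231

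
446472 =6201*72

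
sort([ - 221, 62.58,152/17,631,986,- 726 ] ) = [ - 726, - 221, 152/17, 62.58, 631, 986 ] 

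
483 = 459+24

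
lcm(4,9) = 36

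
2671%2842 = 2671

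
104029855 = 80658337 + 23371518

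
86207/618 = 139+305/618 = 139.49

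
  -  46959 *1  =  -46959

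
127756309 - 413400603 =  - 285644294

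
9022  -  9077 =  - 55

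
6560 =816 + 5744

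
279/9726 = 93/3242 = 0.03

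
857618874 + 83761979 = 941380853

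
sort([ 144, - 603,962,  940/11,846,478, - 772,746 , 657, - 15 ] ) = [-772, - 603, - 15,940/11,144,478 , 657,  746,846, 962]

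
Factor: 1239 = 3^1 * 7^1 * 59^1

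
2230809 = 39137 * 57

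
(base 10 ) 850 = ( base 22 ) 1ge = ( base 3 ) 1011111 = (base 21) 1ja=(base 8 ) 1522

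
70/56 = 5/4 = 1.25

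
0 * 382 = 0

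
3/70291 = 3/70291 = 0.00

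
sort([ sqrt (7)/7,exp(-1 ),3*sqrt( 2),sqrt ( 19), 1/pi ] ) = [ 1/pi,  exp( - 1),sqrt( 7) /7,3*sqrt( 2), sqrt (19 )]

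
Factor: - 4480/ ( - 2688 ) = 3^( - 1 )*5^1 = 5/3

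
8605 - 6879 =1726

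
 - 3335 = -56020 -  - 52685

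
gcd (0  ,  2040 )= 2040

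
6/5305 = 6/5305= 0.00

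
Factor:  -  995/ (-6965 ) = 7^ ( - 1 )  =  1/7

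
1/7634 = 1/7634 = 0.00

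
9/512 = 9/512 = 0.02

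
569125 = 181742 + 387383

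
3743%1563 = 617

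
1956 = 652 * 3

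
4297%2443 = 1854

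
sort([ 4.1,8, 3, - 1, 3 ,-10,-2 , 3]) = [ - 10,- 2,-1, 3, 3, 3, 4.1, 8] 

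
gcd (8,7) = 1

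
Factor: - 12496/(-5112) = 22/9 = 2^1 * 3^( - 2)*11^1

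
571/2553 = 571/2553 = 0.22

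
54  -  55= - 1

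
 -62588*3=-187764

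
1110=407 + 703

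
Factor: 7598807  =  317^1*23971^1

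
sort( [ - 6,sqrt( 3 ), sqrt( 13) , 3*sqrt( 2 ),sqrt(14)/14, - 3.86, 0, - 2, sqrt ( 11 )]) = [ - 6,  -  3.86, - 2, 0,sqrt ( 14)/14,sqrt( 3), sqrt( 11),sqrt(13),3 * sqrt ( 2)]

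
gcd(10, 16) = 2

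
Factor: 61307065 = 5^1*3313^1*3701^1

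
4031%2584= 1447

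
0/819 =0= 0.00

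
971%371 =229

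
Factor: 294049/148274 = 353/178  =  2^(-1) *89^( -1 )*353^1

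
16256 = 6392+9864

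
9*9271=83439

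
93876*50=4693800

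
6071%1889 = 404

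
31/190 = 31/190 = 0.16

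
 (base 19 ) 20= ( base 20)1i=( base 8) 46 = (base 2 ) 100110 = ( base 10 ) 38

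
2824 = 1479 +1345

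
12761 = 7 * 1823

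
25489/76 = 335+29/76= 335.38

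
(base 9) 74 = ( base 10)67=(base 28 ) 2b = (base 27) 2d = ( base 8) 103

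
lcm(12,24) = 24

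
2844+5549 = 8393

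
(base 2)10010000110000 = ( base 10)9264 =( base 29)b0d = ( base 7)36003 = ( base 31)9jq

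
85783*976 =83724208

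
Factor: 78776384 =2^6*1230881^1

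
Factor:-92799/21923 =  - 3^3*7^1 * 11^( - 1)*491^1*1993^(-1 ) 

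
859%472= 387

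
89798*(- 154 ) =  - 13828892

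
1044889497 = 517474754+527414743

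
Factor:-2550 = -2^1*3^1*5^2*17^1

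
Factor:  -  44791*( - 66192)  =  2964805872 = 2^4 * 3^1*7^1*47^1*197^1 * 953^1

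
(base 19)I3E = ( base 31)6PS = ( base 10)6569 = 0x19A9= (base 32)6d9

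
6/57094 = 3/28547 = 0.00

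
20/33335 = 4/6667 = 0.00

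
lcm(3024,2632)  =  142128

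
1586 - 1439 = 147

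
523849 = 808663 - 284814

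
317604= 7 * 45372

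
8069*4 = 32276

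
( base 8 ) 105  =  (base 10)69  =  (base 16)45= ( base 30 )29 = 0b1000101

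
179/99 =1 + 80/99 = 1.81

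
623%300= 23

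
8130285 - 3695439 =4434846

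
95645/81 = 1180+65/81 = 1180.80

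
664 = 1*664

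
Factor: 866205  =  3^2*5^1*19249^1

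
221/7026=221/7026=0.03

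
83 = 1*83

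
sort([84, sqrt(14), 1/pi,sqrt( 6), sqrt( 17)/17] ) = [ sqrt(17) /17, 1/pi, sqrt(6), sqrt(14), 84] 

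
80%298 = 80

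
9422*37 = 348614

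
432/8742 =72/1457   =  0.05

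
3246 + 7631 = 10877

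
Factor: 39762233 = 7^1 * 5680319^1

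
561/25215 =187/8405= 0.02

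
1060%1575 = 1060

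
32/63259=32/63259=0.00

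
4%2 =0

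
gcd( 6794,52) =2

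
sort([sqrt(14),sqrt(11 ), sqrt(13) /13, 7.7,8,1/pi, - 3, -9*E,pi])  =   [-9*E , - 3,sqrt ( 13 )/13, 1/pi,pi,sqrt( 11) , sqrt ( 14 ),7.7, 8]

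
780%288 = 204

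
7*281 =1967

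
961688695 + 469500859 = 1431189554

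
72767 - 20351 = 52416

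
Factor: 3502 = 2^1*17^1*  103^1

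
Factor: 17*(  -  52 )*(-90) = 2^3*3^2 * 5^1*13^1*17^1 = 79560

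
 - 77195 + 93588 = 16393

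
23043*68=1566924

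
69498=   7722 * 9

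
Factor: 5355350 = 2^1  *5^2*7^1*11^1*13^1*107^1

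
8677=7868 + 809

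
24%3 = 0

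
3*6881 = 20643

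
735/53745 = 49/3583 = 0.01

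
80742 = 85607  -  4865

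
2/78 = 1/39 = 0.03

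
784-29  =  755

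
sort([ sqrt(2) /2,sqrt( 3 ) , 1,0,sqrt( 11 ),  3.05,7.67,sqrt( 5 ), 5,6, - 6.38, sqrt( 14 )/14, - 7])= [ - 7, - 6.38,0,  sqrt ( 14 ) /14, sqrt( 2 )/2,1,sqrt(3),sqrt( 5 ), 3.05,sqrt(11 ) , 5,6,7.67 ]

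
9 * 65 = 585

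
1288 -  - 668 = 1956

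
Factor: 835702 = 2^1*7^1*59693^1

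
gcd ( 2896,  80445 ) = 1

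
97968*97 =9502896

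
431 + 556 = 987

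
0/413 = 0= 0.00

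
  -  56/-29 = 1 + 27/29 = 1.93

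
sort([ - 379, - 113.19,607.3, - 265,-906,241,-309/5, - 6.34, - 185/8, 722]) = [ - 906,  -  379, - 265,-113.19, - 309/5  , - 185/8,-6.34 , 241,607.3,722] 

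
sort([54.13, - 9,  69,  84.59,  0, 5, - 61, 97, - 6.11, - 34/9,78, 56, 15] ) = [ - 61,-9,- 6.11, - 34/9, 0, 5,15,54.13, 56 , 69, 78, 84.59,  97 ] 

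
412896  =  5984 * 69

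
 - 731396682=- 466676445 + - 264720237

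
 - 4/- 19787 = 4/19787= 0.00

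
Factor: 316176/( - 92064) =- 2^ ( - 1) * 137^(-1)*941^1  =  -941/274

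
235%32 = 11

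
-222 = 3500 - 3722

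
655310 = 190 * 3449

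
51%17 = 0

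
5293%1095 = 913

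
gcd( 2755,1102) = 551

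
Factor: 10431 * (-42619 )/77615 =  - 3^2*5^ (-1 )*17^1*19^(-1)*23^1 * 43^( - 1 )*61^1*109^1 = -23397831/4085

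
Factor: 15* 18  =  270  =  2^1 * 3^3*5^1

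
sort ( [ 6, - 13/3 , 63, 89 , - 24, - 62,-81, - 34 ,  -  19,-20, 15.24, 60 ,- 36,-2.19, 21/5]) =[ - 81,  -  62, - 36,  -  34, - 24 , - 20, - 19, - 13/3 ,-2.19, 21/5,6,15.24,60,63, 89 ]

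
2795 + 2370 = 5165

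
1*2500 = 2500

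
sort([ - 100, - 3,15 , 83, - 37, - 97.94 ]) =[ - 100 , - 97.94, - 37, - 3  ,  15,  83]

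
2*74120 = 148240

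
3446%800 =246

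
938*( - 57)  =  -53466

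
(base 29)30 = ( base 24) 3F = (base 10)87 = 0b1010111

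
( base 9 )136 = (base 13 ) 8A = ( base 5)424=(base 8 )162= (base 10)114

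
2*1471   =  2942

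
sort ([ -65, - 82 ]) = [ - 82 ,-65]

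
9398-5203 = 4195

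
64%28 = 8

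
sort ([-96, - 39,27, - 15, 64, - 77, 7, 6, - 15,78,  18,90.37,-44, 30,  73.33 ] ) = [ -96, - 77, - 44,  -  39,-15, - 15,6,7,18, 27, 30,64,73.33, 78, 90.37 ] 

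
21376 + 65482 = 86858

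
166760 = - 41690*(-4) 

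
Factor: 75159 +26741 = 101900= 2^2*5^2 * 1019^1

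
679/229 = 679/229 = 2.97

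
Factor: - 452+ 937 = 5^1*97^1 = 485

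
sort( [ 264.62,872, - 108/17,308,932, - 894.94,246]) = [  -  894.94,  -  108/17 , 246, 264.62,308,872,932]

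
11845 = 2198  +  9647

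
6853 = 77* 89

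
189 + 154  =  343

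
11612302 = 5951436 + 5660866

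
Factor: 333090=2^1*  3^2*5^1 * 3701^1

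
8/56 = 1/7 =0.14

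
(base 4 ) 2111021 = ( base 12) 5635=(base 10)9545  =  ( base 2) 10010101001001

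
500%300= 200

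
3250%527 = 88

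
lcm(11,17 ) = 187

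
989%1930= 989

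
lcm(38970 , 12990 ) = 38970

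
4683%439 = 293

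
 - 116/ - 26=58/13 = 4.46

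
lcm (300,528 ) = 13200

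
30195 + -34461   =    -  4266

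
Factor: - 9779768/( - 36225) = 2^3*3^( - 2 )*5^( - 2)*7^ ( - 1)*23^ ( - 1 )*1222471^1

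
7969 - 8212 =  -243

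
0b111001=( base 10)57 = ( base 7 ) 111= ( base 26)25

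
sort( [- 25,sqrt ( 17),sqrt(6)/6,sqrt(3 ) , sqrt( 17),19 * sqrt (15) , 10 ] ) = [ - 25,sqrt(6) /6, sqrt( 3), sqrt(17 ),sqrt(17), 10, 19*sqrt(15)]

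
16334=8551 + 7783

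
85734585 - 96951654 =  - 11217069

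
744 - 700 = 44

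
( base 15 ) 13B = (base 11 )236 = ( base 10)281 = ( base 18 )fb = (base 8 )431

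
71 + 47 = 118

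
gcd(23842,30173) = 13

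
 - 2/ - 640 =1/320 = 0.00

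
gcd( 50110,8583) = 1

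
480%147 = 39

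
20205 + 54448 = 74653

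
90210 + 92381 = 182591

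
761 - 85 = 676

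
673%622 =51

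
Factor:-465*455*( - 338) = 2^1 * 3^1*5^2 *7^1*13^3*31^1=71512350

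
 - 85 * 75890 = -6450650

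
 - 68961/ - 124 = 68961/124 = 556.14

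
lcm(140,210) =420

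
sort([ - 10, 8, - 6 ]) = [ - 10, - 6,8 ]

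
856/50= 428/25=17.12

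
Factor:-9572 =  - 2^2*2393^1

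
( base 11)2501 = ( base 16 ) CC4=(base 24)5G4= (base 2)110011000100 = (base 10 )3268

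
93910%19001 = 17906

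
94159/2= 47079 + 1/2  =  47079.50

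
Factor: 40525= 5^2*1621^1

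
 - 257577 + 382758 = 125181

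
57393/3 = 19131 =19131.00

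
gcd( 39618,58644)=18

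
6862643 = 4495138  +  2367505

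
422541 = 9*46949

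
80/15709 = 80/15709 = 0.01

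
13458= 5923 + 7535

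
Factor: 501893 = 7^1*71699^1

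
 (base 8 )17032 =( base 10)7706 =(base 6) 55402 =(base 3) 101120102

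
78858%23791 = 7485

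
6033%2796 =441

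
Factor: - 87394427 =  -87394427^1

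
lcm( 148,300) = 11100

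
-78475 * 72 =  - 5650200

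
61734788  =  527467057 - 465732269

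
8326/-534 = - 4163/267 =- 15.59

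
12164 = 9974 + 2190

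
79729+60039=139768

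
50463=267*189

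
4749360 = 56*84810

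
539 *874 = 471086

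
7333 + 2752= 10085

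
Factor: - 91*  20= -2^2*5^1*7^1* 13^1 = -1820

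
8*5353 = 42824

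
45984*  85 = 3908640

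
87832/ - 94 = - 935 + 29/47 =- 934.38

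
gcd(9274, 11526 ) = 2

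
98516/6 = 16419+1/3 = 16419.33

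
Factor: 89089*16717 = 1489300813 = 7^1* 11^1*13^1*73^1*89^1 * 229^1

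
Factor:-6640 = -2^4*5^1*83^1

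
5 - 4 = 1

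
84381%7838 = 6001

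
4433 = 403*11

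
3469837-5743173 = -2273336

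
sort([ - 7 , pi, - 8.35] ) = [ - 8.35  , - 7, pi]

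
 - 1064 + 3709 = 2645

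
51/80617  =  51/80617=0.00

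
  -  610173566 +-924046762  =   - 1534220328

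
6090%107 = 98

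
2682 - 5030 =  - 2348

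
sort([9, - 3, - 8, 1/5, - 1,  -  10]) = [  -  10, - 8, - 3, - 1, 1/5, 9] 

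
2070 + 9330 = 11400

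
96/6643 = 96/6643=0.01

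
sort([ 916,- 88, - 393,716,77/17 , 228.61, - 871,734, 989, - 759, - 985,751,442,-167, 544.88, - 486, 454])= [  -  985,- 871, - 759, - 486,  -  393, -167, - 88 , 77/17,228.61, 442, 454 , 544.88,716 , 734,751,916,989 ]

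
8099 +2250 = 10349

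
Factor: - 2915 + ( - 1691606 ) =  - 1694521^1 = -1694521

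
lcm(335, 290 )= 19430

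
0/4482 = 0  =  0.00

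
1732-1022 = 710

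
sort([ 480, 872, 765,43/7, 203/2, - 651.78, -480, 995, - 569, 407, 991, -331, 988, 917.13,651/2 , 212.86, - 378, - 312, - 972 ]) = [-972, - 651.78, - 569 ,  -  480, - 378, - 331, - 312, 43/7,  203/2,212.86,  651/2, 407,480, 765, 872,917.13,  988, 991, 995 ] 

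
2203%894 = 415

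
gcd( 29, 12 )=1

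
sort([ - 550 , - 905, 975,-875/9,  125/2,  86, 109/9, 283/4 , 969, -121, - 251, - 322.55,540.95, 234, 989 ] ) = [ - 905, - 550, - 322.55, - 251,  -  121,  -  875/9, 109/9,  125/2, 283/4, 86, 234,540.95,969, 975, 989]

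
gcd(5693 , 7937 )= 1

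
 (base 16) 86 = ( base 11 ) 112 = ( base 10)134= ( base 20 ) 6e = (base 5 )1014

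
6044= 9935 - 3891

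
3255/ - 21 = -155 + 0/1 = -155.00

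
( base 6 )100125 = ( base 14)2BD3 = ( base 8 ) 17225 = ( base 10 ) 7829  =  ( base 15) 24BE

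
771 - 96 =675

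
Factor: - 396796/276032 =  - 2^( - 4 ) *23^1 = - 23/16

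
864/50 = 432/25 = 17.28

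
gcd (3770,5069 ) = 1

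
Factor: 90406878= 2^1*3^1 *821^1 * 18353^1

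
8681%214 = 121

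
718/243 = 2 + 232/243=2.95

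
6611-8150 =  - 1539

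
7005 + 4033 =11038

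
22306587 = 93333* 239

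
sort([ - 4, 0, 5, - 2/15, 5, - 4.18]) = [ - 4.18, - 4, - 2/15, 0,5, 5 ]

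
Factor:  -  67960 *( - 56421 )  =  2^3*3^2*5^1* 1699^1*6269^1 = 3834371160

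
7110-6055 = 1055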